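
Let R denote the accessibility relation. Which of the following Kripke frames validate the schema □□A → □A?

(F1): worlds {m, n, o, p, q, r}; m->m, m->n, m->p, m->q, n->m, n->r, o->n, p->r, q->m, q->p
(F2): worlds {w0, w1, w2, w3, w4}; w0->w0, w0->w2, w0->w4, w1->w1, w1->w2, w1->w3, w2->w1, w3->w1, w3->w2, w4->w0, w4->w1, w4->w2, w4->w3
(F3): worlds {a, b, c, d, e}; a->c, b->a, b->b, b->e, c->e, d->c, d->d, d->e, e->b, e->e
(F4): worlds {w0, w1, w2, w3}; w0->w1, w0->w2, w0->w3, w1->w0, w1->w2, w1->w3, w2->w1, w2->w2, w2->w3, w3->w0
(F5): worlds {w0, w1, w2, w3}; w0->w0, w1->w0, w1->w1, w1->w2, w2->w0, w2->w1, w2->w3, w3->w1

(F2)

Frame correspondent (Sahlqvist): ∀x ∀y (Rxy → ∃z (Rxz ∧ Rzy)) — i.e. density.
(F1): fails — Rnr but no z with Rnz and Rzr.
(F2): ✓.
(F3): fails — Rac but no z with Raz and Rzc.
(F4): fails — Rw3w0 but no z with Rw3z and Rzw0.
(F5): fails — Rw2w3 but no z with Rw2z and Rzw3.
Valid on: (F2).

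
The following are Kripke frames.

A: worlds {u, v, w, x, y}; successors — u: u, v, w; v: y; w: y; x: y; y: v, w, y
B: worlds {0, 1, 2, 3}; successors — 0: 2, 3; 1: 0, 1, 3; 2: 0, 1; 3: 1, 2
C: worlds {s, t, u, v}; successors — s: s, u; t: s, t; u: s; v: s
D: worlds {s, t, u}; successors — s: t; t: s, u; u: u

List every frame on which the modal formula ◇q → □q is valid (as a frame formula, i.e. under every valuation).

This is the axiom for partial functionality; its first-order frame correspondent is ∀x ∀y ∀z (Rxy ∧ Rxz → y = z).
A: fails — u sees both u and v.
B: fails — 0 sees both 2 and 3.
C: fails — s sees both s and u.
D: fails — t sees both s and u.

none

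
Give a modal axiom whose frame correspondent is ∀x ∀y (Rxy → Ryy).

□(□ψ → ψ)

This is shift-reflexivity; the standard corresponding axiom is T□: □(□ψ → ψ).
Suppose □(□ψ→ψ) is valid. Take Rxy and set V(ψ)={w : Ryw}. Then at y, □ψ holds; since □(□ψ→ψ) at x, □ψ→ψ at y, so ψ at y, i.e. Ryy.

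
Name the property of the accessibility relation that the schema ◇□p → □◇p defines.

Convergence

Suppose ◇□p→□◇p is valid. Take Rxy, Rxz and set V(p)={w : Ryw}. Then □p at y so ◇□p at x, so □◇p at x, so ◇p at z, giving w with Rzw and Ryw.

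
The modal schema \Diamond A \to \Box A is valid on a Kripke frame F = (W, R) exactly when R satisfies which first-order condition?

Suppose ◇A→□A is valid. Take Rxy, Rxz and set V(A)={y}. Then ◇A at x, so □A at x, so A at z, i.e. z=y.
Conversely, any frame satisfying \forall x \forall y \forall z (Rxy \wedge Rxz \to y = z) validates the schema.
So the correspondent is partial functionality.

Partial functionality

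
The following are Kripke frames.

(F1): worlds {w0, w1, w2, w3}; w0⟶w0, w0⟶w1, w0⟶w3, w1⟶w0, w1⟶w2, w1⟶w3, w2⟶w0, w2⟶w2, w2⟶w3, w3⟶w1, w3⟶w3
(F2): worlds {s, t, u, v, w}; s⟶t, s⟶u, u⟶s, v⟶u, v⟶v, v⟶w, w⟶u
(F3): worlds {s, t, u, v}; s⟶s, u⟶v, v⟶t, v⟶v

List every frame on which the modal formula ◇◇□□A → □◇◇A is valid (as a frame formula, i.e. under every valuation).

This is the axiom for a generalized confluence (Geach) condition; its first-order frame correspondent is ∀x ∀y ∀z ((xR²y ∧ xRz) → ∃w (yR²w ∧ zR²w)).
(F1): condition met.
(F2): fails — sR²s, sRt but no w* with sR²w* and tR²w*.
(F3): fails — uR²t, uRv but no w with tR²w and vR²w.
Valid on: (F1).

(F1)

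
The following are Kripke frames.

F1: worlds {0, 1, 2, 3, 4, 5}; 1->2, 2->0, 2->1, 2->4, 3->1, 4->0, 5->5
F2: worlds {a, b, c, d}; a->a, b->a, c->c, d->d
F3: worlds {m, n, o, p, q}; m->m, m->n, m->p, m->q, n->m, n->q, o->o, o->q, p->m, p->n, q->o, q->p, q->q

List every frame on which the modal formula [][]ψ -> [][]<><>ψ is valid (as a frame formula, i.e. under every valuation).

The schema corresponds to a generalized confluence (Geach) condition: forall x forall z (x R^2 z -> exists w (x R^2 w & z R^2 w)).
F1: fails — 1R²0 but no w with 1R²w and 0R²w.
F2: satisfies the condition.
F3: satisfies the condition.

F2, F3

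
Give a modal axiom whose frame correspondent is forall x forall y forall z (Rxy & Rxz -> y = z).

◇ψ → □ψ

This is partial functionality; the standard corresponding axiom is CD: ◇ψ → □ψ.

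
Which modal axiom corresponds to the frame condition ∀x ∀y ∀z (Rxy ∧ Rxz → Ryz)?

◇s → □◇s

A defining formula is ◇s → □◇s (the 5 axiom).
Suppose ◇s→□◇s is valid. Take Rxy, Rxz and set V(s)={y}. Then ◇s at x, so □◇s at x, so ◇s at z, so some w with Rzw has s; w=y, i.e. Rzy. By symmetry of the argument, Ryz.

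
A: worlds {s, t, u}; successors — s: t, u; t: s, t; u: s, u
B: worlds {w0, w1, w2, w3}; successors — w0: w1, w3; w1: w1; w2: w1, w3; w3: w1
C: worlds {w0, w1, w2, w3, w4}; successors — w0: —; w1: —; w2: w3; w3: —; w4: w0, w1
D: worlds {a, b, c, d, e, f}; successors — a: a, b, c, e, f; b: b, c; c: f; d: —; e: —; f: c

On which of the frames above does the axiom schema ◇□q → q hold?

A

Frame correspondent (Sahlqvist): ∀x ∀y (Rxy → Ryx) — i.e. symmetry.
A: satisfies the condition.
B: fails — Rw3w1 but not Rw1w3.
C: fails — Rw4w0 but not Rw0w4.
D: fails — Rbc but not Rcb.
Valid on: A.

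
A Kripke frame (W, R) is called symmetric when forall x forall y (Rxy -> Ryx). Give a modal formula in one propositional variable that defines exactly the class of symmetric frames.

ψ → □◇ψ

A defining formula is ψ → □◇ψ (the B axiom).
Suppose ψ→□◇ψ is valid. Take Rxy and set V(ψ)={x}. Then ψ at x, so □◇ψ at x, so ◇ψ at y, so some z with Ryz has ψ; z=x, i.e. Ryx.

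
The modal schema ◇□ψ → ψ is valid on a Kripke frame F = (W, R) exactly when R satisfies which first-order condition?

Equivalently (dual form): ψ → □◇ψ.
Suppose ψ→□◇ψ is valid. Take Rxy and set V(ψ)={x}. Then ψ at x, so □◇ψ at x, so ◇ψ at y, so some z with Ryz has ψ; z=x, i.e. Ryx.

symmetry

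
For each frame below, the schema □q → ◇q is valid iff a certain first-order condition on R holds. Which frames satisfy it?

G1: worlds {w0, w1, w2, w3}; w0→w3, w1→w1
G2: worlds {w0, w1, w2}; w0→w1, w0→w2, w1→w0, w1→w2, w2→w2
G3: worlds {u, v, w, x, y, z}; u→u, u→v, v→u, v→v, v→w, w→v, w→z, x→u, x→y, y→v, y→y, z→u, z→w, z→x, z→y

G2, G3

This is the axiom for seriality; its first-order frame correspondent is ∀x ∃y Rxy.
G1: fails — world w2 has no successor.
G2: satisfies the condition.
G3: satisfies the condition.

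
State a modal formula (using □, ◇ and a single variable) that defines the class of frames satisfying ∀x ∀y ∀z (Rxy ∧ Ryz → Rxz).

This is transitivity; the standard corresponding axiom is 4: □s → □□s.
Suppose □s→□□s is valid. Take Rxy, Ryz and set V(s)={w : Rxw}. Then □s at x, so □□s at x, so □s at y, so s at z, i.e. Rxz.

□s → □□s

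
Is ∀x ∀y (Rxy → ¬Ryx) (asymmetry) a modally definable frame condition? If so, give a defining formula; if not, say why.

Any modally definable frame class is closed under surjective bounded morphisms.
The 3-cycle (worlds 0,1,2 with 0→1→2→0) is asymmetric. Mapping every world to a single reflexive point • is a surjective bounded morphism, and the reflexive point is not asymmetric (R•• but asymmetry requires ¬R••).
So the class is not modally definable.

No — not modally definable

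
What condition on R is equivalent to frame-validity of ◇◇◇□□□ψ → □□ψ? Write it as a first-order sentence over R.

This is a Sahlqvist (Geach-type) schema ◇^3□^3ψ → □^2◇^0ψ.
First-order correspondent: ∀x ∀y ∀z ((xR³y ∧ xR²z) → ∃w (yR³w ∧ z = w)).

∀x ∀y ∀z ((xR³y ∧ xR²z) → ∃w (yR³w ∧ z = w))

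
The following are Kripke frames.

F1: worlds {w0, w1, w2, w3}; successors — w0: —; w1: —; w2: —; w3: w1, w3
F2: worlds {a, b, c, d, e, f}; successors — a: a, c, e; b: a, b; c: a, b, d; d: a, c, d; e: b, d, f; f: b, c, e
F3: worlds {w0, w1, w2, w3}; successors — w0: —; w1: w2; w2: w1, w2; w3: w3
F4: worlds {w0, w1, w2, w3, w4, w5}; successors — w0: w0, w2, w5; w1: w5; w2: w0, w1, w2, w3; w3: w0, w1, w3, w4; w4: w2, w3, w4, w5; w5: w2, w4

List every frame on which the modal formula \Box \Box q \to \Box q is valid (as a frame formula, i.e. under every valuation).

Frame correspondent (Sahlqvist): \forall x \forall y (Rxy \to \exists z (Rxz \wedge Rzy)) — i.e. density.
F1: ✓.
F2: fails — Rfc but no z with Rfz and Rzc.
F3: ✓.
F4: fails — Rw1w5 but no z with Rw1z and Rzw5.
Valid on: F1, F3.

F1, F3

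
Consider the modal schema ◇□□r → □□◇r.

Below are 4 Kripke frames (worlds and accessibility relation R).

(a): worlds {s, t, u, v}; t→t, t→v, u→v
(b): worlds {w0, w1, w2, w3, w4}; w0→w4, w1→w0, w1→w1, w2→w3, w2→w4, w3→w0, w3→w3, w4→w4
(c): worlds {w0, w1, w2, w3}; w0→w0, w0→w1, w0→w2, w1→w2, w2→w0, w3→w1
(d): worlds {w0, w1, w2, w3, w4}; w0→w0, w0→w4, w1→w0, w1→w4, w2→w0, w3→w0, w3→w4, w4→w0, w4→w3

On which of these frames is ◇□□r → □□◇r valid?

Frame correspondent (Sahlqvist): ∀x ∀y ∀z ((xRy ∧ xR²z) → ∃w (yR²w ∧ zRw)) — i.e. a generalized confluence (Geach) condition.
(a): fails — tRt, tR²v but no w with tR²w and vRw.
(b): fails — w1Rw0, w1R²w1 but no w with w0R²w and w1Rw.
(c): fails — w0Rw1, w0R²w1 but no w with w1R²w and w1Rw.
(d): holds.

(d)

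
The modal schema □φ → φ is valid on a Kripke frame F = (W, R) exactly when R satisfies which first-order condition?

reflexivity: ∀x Rxx

Suppose □φ→φ is valid. At any x set V(φ)={w : Rxw}. Then □φ holds at x, so φ holds at x, i.e. Rxx.
The converse is a direct semantic check.
Frame condition: ∀x Rxx.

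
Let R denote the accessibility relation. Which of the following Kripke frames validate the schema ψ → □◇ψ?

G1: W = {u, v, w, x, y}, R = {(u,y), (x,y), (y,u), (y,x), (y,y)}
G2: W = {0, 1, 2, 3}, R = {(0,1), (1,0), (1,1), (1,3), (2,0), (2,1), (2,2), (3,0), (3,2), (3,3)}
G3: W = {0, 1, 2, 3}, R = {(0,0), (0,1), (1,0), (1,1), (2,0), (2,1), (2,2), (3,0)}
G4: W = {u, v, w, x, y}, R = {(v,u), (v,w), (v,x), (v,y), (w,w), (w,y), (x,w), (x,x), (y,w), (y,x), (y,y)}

The schema corresponds to symmetry: ∀x ∀y (Rxy → Ryx).
G1: satisfies the condition.
G2: fails — R32 but not R23.
G3: fails — R20 but not R02.
G4: fails — Rxw but not Rwx.
Valid on: G1.

G1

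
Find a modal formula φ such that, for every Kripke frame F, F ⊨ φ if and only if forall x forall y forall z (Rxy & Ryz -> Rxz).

□r → □□r

A defining formula is □r → □□r (the 4 axiom).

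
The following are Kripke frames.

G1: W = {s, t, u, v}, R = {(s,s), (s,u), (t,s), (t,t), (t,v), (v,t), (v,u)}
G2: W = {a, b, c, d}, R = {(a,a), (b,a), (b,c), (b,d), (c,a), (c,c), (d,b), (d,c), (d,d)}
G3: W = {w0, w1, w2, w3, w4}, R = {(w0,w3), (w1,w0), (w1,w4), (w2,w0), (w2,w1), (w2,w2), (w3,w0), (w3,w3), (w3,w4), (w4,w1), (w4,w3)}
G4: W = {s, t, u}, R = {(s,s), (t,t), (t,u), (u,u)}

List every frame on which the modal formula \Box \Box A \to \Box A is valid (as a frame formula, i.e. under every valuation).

This is the axiom for density; its first-order frame correspondent is \forall x \forall y (Rxy \to \exists z (Rxz \wedge Rzy)).
G1: fails — Rvu but no z with Rvz and Rzu.
G2: holds.
G3: fails — Rw1w0 but no z with Rw1z and Rzw0.
G4: holds.
Valid on: G2, G4.

G2, G4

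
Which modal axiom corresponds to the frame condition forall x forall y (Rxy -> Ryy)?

□(□p → p)

The condition is shift-reflexivity. The T□ schema □(□p → p) defines it.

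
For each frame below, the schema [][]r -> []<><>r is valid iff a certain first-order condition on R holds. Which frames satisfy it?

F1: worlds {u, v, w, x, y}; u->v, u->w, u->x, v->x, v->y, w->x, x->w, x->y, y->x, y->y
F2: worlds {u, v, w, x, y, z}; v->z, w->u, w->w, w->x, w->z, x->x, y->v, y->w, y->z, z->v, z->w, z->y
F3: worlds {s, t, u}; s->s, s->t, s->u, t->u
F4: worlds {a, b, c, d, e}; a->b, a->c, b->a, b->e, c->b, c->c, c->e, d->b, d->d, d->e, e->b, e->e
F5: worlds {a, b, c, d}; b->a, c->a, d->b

This is the axiom for a generalized confluence (Geach) condition; its first-order frame correspondent is forall x forall z (xRz -> exists w (x R^2 w & z R^2 w)).
F1: condition met.
F2: fails — wRu but no t with wR²t and uR²t.
F3: fails — sRt but no w with sR²w and tR²w.
F4: condition met.
F5: fails — bRa but no w with bR²w and aR²w.
Valid on: F1, F4.

F1, F4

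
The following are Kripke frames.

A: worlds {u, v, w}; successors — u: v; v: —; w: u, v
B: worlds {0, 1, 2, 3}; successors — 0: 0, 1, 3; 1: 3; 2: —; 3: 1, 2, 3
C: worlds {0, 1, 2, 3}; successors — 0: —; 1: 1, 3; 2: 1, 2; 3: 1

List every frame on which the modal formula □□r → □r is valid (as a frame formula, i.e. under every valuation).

This is the axiom for density; its first-order frame correspondent is ∀x ∀y (Rxy → ∃z (Rxz ∧ Rzy)).
A: fails — Ruv but no z with Ruz and Rzv.
B: condition met.
C: condition met.
Valid on: B, C.

B, C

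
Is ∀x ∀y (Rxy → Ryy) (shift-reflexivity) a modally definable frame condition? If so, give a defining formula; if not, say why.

Yes — defined by □(□r → r)

This is a Sahlqvist condition; the T□ axiom □(□r → r) defines it.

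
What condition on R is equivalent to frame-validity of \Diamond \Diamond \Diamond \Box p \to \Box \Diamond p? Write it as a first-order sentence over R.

\forall x \forall y \forall z ((x R^3 y \wedge xRz) \to \exists w (yRw \wedge zRw))

This is a Sahlqvist (Geach-type) schema ◇^3□^1p → □^1◇^1p.
Minimal-valuation argument: fix x; take any y with xR^3y and any z with xR^1z. Set V(p) to the set of worlds R-reachable from y in exactly 1 step. Then □^1p holds at y, so the antecedent holds at x; validity forces ◇^1p at z, giving a w with zR^1w and yR^1w.
First-order correspondent: \forall x \forall y \forall z ((x R^3 y \wedge xRz) \to \exists w (yRw \wedge zRw)).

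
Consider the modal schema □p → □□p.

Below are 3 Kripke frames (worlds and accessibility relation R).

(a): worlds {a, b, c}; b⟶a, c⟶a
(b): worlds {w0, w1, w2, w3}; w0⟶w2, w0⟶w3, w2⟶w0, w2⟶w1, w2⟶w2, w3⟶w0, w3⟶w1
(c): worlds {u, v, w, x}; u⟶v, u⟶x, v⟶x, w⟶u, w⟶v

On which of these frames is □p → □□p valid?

(a)

This is the axiom for transitivity; its first-order frame correspondent is ∀x ∀y ∀z (Rxy ∧ Ryz → Rxz).
(a): condition met.
(b): fails — Rw3w0 and Rw0w2 but not Rw3w2.
(c): fails — Rwu and Rux but not Rwx.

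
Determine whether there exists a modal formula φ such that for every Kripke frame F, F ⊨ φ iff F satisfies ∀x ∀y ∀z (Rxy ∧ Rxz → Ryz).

Definable; ◇q → □◇q defines it

This is a Sahlqvist condition; the 5 axiom ◇q → □◇q defines it.
Suppose ◇q→□◇q is valid. Take Rxy, Rxz and set V(q)={y}. Then ◇q at x, so □◇q at x, so ◇q at z, so some w with Rzw has q; w=y, i.e. Rzy. By symmetry of the argument, Ryz.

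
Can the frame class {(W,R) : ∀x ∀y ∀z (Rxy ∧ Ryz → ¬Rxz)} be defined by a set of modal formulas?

If a class were modally definable it would be closed under surjective bounded morphisms (Goldblatt–Thomason).
The 3-cycle (worlds w0,w1,w2 with w0→w1→w2→w0) is intransitive. Mapping every world to a single reflexive point • is a surjective bounded morphism; the reflexive point is not intransitive (R••∧R•• but R••).
So no modal formula (or set of formulas) defines exactly the intransitive frames.

No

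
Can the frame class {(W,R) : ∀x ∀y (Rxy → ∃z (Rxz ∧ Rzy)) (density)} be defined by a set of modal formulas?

Yes: it is density, defined by the C4 schema □□p → □p.
Suppose □□p→□p is valid. Take Rxy and set V(p)={w : xR²w}. Then □□p at x, so □p at x, so p at y, i.e. ∃z(Rxz∧Rzy).

Yes — defined by □□p → □p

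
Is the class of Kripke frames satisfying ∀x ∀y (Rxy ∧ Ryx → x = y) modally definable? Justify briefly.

Not definable by any modal formula

Modal frame validity is preserved under surjective bounded morphisms.
The 4-cycle (worlds s,t,u,v with s→t→u→v→s) is antisymmetric. Sending even-indexed worlds to • and odd-indexed worlds to ∘ is a surjective bounded morphism onto the two-world frame with •↔∘, which is not antisymmetric.
So the class is not modally definable.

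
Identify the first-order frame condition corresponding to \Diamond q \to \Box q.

This schema is the CD axiom.
Its frame correspondent is partial functionality — \forall x \forall y \forall z (Rxy \wedge Rxz \to y = z).

Partial functionality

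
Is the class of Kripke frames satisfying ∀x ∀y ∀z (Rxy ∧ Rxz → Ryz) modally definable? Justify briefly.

Yes, by ◇p → □◇p

This is a Sahlqvist condition; the 5 axiom ◇p → □◇p defines it.
Suppose ◇p→□◇p is valid. Take Rxy, Rxz and set V(p)={y}. Then ◇p at x, so □◇p at x, so ◇p at z, so some w with Rzw has p; w=y, i.e. Rzy. By symmetry of the argument, Ryz.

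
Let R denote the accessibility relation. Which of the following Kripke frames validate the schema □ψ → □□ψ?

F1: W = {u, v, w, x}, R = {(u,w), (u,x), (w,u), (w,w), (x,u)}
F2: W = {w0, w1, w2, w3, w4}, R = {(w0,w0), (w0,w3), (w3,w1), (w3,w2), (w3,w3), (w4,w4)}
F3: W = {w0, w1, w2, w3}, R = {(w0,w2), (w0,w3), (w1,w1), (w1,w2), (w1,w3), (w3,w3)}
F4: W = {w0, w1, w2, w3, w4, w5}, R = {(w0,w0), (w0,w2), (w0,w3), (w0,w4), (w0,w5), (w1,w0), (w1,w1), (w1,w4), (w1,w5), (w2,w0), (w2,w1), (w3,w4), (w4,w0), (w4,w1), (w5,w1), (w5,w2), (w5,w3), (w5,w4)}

Frame correspondent (Sahlqvist): ∀x ∀y ∀z (Rxy ∧ Ryz → Rxz) — i.e. transitivity.
F1: fails — Rwu and Rux but not Rwx.
F2: fails — Rw0w3 and Rw3w1 but not Rw0w1.
F3: satisfies the condition.
F4: fails — Rw1w5 and Rw5w2 but not Rw1w2.
Valid on: F3.

F3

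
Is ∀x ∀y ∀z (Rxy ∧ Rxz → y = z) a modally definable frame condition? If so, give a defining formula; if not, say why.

Yes, by ◇q → □q

Yes: it is partial functionality, defined by the CD schema ◇q → □q.
Suppose ◇q→□q is valid. Take Rxy, Rxz and set V(q)={y}. Then ◇q at x, so □q at x, so q at z, i.e. z=y.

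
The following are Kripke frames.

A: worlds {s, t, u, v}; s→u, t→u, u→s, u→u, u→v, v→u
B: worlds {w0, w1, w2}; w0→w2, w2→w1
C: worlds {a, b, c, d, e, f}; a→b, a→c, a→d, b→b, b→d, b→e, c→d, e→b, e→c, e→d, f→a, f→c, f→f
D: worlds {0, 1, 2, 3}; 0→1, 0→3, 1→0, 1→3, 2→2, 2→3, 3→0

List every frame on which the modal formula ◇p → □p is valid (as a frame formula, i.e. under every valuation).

Frame correspondent (Sahlqvist): ∀x ∀y ∀z (Rxy ∧ Rxz → y = z) — i.e. partial functionality.
A: fails — u sees both s and u.
B: condition met.
C: fails — a sees both b and c.
D: fails — 0 sees both 1 and 3.

B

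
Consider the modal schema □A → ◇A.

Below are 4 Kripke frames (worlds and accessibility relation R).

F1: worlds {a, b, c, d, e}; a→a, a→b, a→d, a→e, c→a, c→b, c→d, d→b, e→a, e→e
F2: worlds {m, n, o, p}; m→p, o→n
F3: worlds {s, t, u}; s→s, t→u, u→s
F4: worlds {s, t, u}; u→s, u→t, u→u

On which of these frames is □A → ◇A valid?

Frame correspondent (Sahlqvist): ∀x ∃y Rxy — i.e. seriality.
F1: fails — world b has no successor.
F2: fails — world n has no successor.
F3: condition met.
F4: fails — world s has no successor.

F3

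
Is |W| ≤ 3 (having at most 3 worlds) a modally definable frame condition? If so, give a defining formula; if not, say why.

Not definable by any modal formula

If a class were modally definable it would be closed under disjoint unions (Goldblatt–Thomason).
Any modal formula valid on each of 4 disjoint one-world frames is valid on their disjoint union (validity is preserved under disjoint unions). Each one-world frame has |W|=1≤3, but the union has |W|=4.
So the class is not modally definable.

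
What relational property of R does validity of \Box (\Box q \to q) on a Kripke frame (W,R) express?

shift-reflexivity: \forall x \forall y (Rxy \to Ryy)

Suppose □(□q→q) is valid. Take Rxy and set V(q)={w : Ryw}. Then at y, □q holds; since □(□q→q) at x, □q→q at y, so q at y, i.e. Ryy.
Conversely, any frame satisfying \forall x \forall y (Rxy \to Ryy) validates the schema.
So the correspondent is shift-reflexivity.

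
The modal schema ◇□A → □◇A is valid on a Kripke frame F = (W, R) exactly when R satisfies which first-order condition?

Suppose ◇□A→□◇A is valid. Take Rxy, Rxz and set V(A)={w : Ryw}. Then □A at y so ◇□A at x, so □◇A at x, so ◇A at z, giving w with Rzw and Ryw.
Conversely, on a frame with convergence the schema holds at every world under every valuation.
So the correspondent is convergence.

convergence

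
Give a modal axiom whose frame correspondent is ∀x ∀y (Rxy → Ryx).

q → □◇q

This is symmetry; the standard corresponding axiom is B: q → □◇q.
Suppose q→□◇q is valid. Take Rxy and set V(q)={x}. Then q at x, so □◇q at x, so ◇q at y, so some z with Ryz has q; z=x, i.e. Ryx.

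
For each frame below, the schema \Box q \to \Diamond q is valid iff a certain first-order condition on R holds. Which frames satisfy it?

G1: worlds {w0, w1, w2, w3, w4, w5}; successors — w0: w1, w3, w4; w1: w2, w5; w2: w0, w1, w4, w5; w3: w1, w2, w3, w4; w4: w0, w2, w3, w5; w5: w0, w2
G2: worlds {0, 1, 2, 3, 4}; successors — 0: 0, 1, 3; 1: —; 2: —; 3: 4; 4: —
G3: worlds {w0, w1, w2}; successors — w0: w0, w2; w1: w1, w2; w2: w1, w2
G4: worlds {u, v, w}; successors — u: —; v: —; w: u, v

Frame correspondent (Sahlqvist): \forall x \exists y Rxy — i.e. seriality.
G1: ✓.
G2: fails — world 1 has no successor.
G3: ✓.
G4: fails — world u has no successor.
Valid on: G1, G3.

G1, G3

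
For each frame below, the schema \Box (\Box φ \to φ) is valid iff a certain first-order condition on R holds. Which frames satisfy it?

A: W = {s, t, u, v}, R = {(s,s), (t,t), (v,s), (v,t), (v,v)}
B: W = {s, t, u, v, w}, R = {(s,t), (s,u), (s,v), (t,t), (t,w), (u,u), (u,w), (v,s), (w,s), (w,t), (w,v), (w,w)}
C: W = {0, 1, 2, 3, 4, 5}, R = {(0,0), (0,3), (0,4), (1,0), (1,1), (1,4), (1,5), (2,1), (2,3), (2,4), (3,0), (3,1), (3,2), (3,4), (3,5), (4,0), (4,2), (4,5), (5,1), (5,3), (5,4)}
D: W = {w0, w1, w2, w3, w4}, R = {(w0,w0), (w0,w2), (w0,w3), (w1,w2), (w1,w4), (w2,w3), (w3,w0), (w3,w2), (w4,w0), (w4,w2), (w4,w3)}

This is the axiom for shift-reflexivity; its first-order frame correspondent is \forall x \forall y (Rxy \to Ryy).
A: condition met.
B: fails — Rvs but not Rss.
C: fails — R34 but not R44.
D: fails — Rw1w2 but not Rw2w2.

A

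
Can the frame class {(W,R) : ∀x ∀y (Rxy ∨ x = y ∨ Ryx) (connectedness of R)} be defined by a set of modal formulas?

No

Modal frame validity is preserved under disjoint unions.
Take 3 disjoint single-world reflexive frames: each is trivially connected, but their disjoint union has 3 worlds with no edge between distinct components, so it is not connected.
So no modal formula (or set of formulas) defines exactly the connected frames.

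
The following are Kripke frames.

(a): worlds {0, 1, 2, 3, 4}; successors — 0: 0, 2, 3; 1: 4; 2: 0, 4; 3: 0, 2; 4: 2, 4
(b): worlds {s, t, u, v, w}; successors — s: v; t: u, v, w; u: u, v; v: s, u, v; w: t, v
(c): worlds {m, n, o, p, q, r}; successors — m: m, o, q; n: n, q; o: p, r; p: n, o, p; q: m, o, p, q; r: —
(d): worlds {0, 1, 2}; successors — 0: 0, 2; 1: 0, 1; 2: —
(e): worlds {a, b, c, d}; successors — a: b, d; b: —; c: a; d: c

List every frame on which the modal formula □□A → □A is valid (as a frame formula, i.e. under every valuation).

(a), (d)

The schema corresponds to density: ∀x ∀y (Rxy → ∃z (Rxz ∧ Rzy)).
(a): ✓.
(b): fails — Rwt but no z with Rwz and Rzt.
(c): fails — Ror but no z with Roz and Rzr.
(d): ✓.
(e): fails — Rca but no z with Rcz and Rza.
Valid on: (a), (d).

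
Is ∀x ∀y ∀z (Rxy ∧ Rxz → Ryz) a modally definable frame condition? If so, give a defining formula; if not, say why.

Definable; ◇q → □◇q defines it

This is a Sahlqvist condition; the 5 axiom ◇q → □◇q defines it.
Suppose ◇q→□◇q is valid. Take Rxy, Rxz and set V(q)={y}. Then ◇q at x, so □◇q at x, so ◇q at z, so some w with Rzw has q; w=y, i.e. Rzy. By symmetry of the argument, Ryz.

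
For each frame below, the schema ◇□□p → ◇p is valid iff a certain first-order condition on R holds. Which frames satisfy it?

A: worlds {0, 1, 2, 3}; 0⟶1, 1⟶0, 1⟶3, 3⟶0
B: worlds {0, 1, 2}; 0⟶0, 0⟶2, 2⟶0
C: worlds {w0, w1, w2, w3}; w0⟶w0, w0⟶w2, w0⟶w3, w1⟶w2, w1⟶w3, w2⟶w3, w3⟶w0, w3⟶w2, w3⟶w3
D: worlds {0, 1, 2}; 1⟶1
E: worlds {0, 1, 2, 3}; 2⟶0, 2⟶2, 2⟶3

This is the axiom for a generalized confluence (Geach) condition; its first-order frame correspondent is ∀x ∀y (xRy → ∃w (yR²w ∧ xRw)).
A: fails — 1R3 but no w with 3R²w and 1Rw.
B: condition met.
C: condition met.
D: condition met.
E: fails — 2R0 but no w with 0R²w and 2Rw.

B, C, D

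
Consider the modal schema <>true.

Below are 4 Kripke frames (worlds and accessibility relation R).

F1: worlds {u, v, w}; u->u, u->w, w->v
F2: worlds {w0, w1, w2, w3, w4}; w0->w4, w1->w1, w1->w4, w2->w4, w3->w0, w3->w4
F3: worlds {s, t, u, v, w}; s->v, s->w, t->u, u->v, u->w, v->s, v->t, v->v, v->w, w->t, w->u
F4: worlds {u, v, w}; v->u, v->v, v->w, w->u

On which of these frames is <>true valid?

F3

This is the axiom for seriality; its first-order frame correspondent is forall x exists y Rxy.
F1: fails — world v has no successor.
F2: fails — world w4 has no successor.
F3: condition met.
F4: fails — world u has no successor.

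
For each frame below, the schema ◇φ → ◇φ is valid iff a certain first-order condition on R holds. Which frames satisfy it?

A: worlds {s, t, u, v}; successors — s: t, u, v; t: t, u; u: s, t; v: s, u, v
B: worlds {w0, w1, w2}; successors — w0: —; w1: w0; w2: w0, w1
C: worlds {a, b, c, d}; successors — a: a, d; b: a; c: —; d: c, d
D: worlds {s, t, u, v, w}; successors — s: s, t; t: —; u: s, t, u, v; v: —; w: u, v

The schema corresponds to a generalized confluence (Geach) condition: ∀x ∀y (xRy → ∃w (y = w ∧ xRw)).
A: condition met.
B: condition met.
C: condition met.
D: condition met.
Valid on: A, B, C, D.

A, B, C, D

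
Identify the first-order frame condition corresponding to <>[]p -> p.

This schema is equivalent to the B axiom p → □◇p.
Its frame correspondent is symmetry — forall x forall y (Rxy -> Ryx).

symmetry: forall x forall y (Rxy -> Ryx)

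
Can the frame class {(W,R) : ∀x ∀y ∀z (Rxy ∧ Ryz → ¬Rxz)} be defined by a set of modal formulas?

No

If a class were modally definable it would be closed under surjective bounded morphisms (Goldblatt–Thomason).
The 7-cycle (worlds a,b,c,d,e,f,g with a→b→c→d→e→f→g→a) is intransitive. Mapping every world to a single reflexive point • is a surjective bounded morphism; the reflexive point is not intransitive (R••∧R•• but R••).
So the class is not modally definable.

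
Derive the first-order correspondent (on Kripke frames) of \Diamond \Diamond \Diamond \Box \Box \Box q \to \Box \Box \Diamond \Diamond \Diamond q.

This is a Sahlqvist (Geach-type) schema ◇^3□^3q → □^2◇^3q.
First-order correspondent: \forall x \forall y \forall z ((x R^3 y \wedge x R^2 z) \to \exists w (y R^3 w \wedge z R^3 w)).

\forall x \forall y \forall z ((x R^3 y \wedge x R^2 z) \to \exists w (y R^3 w \wedge z R^3 w))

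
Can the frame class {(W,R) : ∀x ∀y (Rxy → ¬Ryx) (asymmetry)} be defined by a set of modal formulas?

Not definable by any modal formula

Modal frame validity is preserved under surjective bounded morphisms.
The 5-cycle (worlds w0,w1,w2,w3,w4 with w0→w1→w2→w3→w4→w0) is asymmetric. Mapping every world to a single reflexive point • is a surjective bounded morphism, and the reflexive point is not asymmetric (R•• but asymmetry requires ¬R••).
Hence asymmetry is not modally definable.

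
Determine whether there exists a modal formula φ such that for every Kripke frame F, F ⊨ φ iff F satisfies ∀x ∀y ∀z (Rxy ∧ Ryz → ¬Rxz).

Not definable by any modal formula

Modal frame validity is preserved under surjective bounded morphisms.
The 3-cycle (worlds a,b,c with a→b→c→a) is intransitive. Mapping every world to a single reflexive point • is a surjective bounded morphism; the reflexive point is not intransitive (R••∧R•• but R••).
So the class is not modally definable.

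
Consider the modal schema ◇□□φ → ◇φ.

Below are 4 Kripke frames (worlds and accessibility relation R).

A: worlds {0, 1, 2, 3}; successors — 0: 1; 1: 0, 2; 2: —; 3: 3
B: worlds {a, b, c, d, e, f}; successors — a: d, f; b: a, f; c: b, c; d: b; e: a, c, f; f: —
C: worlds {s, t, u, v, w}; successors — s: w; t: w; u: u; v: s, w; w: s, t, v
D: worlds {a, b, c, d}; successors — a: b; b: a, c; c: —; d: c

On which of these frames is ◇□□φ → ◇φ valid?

C

This is the axiom for a generalized confluence (Geach) condition; its first-order frame correspondent is ∀x ∀y (xRy → ∃w (yR²w ∧ xRw)).
A: fails — 1R2 but no w with 2R²w and 1Rw.
B: fails — aRf but no w with fR²w and aRw.
C: holds.
D: fails — bRc but no w with cR²w and bRw.
Valid on: C.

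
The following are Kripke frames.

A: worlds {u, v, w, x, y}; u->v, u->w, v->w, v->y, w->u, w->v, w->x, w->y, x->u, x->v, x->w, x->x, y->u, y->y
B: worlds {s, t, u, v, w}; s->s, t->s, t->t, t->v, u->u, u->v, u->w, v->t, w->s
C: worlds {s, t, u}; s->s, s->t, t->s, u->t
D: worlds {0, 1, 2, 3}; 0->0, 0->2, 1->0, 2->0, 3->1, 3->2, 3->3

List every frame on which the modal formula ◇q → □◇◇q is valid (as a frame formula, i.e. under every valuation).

Frame correspondent (Sahlqvist): ∀x ∀y ∀z ((xRy ∧ xRz) → ∃w (y = w ∧ zR²w)) — i.e. a generalized confluence (Geach) condition.
A: fails — uRw, uRv but no t with w=t and vR²t.
B: fails — tRt, tRs but no w* with t=w* and sR²w*.
C: satisfies the condition.
D: fails — 3R1, 3R1 but no w with 1=w and 1R²w.

C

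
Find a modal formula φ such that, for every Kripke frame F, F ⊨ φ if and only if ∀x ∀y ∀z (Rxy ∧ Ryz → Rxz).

The condition is transitivity. The 4 schema □ψ → □□ψ defines it.
Suppose □ψ→□□ψ is valid. Take Rxy, Ryz and set V(ψ)={w : Rxw}. Then □ψ at x, so □□ψ at x, so □ψ at y, so ψ at z, i.e. Rxz.

□ψ → □□ψ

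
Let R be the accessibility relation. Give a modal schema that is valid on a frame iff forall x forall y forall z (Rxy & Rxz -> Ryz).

◇ψ → □◇ψ

This is the Euclidean property; the standard corresponding axiom is 5: ◇ψ → □◇ψ.
Suppose ◇ψ→□◇ψ is valid. Take Rxy, Rxz and set V(ψ)={y}. Then ◇ψ at x, so □◇ψ at x, so ◇ψ at z, so some w with Rzw has ψ; w=y, i.e. Rzy. By symmetry of the argument, Ryz.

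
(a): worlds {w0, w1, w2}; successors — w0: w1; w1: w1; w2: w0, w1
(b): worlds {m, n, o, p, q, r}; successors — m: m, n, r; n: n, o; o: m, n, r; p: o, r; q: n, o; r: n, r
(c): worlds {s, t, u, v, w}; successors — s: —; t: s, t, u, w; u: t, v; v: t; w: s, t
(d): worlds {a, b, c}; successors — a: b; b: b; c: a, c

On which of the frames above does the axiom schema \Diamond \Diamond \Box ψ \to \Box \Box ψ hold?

(a)

This is the axiom for a generalized confluence (Geach) condition; its first-order frame correspondent is \forall x \forall y \forall z ((x R^2 y \wedge x R^2 z) \to \exists w (yRw \wedge z = w)).
(a): holds.
(b): fails — mR²m, mR²o but no w with mRw and o=w.
(c): fails — tR²s, tR²s but no w* with sRw* and s=w*.
(d): fails — cR²a, cR²a but no w with aRw and a=w.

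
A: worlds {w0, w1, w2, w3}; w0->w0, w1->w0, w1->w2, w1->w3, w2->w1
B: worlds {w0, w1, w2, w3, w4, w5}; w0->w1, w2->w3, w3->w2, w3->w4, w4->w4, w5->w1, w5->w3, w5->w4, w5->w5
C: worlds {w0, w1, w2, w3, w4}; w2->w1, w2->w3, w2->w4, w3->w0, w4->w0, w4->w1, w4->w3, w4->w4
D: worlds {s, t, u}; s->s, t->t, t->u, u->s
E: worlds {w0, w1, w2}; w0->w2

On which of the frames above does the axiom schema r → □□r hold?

E

The schema corresponds to a generalized confluence (Geach) condition: ∀x ∀z (xR²z → ∃w (x = w ∧ z = w)).
A: fails — w1R²w0 but w1 ≠ w0.
B: fails — w2R²w4 but w2 ≠ w4.
C: fails — w2R²w0 but w2 ≠ w0.
D: fails — tR²s but t ≠ s.
E: holds.
Valid on: E.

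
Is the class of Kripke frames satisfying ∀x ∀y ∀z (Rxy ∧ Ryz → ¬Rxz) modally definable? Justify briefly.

No — not modally definable

Any modally definable frame class is closed under surjective bounded morphisms.
The 3-cycle (worlds w0,w1,w2 with w0→w1→w2→w0) is intransitive. Mapping every world to a single reflexive point • is a surjective bounded morphism; the reflexive point is not intransitive (R••∧R•• but R••).
Hence intransitivity is not modally definable.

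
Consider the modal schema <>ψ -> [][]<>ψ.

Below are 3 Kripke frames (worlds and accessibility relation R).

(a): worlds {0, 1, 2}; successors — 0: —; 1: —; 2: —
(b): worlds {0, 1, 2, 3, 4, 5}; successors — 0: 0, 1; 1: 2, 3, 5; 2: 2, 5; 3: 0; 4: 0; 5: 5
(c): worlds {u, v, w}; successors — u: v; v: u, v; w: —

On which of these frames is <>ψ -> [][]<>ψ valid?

(a)

The schema corresponds to a generalized confluence (Geach) condition: forall x forall y forall z ((xRy & x R^2 z) -> exists w (y = w & zRw)).
(a): holds.
(b): fails — 0R0, 0R²1 but no w with 0=w and 1Rw.
(c): fails — vRu, vR²u but no t with u=t and uRt.
Valid on: (a).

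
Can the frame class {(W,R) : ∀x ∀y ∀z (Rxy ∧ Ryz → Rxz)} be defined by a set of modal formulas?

Yes — defined by □p → □□p

Yes: it is transitivity, defined by the 4 schema □p → □□p.
Suppose □p→□□p is valid. Take Rxy, Ryz and set V(p)={w : Rxw}. Then □p at x, so □□p at x, so □p at y, so p at z, i.e. Rxz.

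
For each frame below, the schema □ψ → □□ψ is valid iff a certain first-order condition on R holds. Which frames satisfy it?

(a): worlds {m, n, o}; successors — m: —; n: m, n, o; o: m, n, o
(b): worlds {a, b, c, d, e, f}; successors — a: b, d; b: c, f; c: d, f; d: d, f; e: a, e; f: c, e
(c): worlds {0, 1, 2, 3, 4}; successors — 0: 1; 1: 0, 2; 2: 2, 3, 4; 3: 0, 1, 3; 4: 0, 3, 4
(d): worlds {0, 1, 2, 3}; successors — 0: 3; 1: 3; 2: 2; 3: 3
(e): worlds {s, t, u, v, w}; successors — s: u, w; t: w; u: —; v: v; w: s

(a), (d)

This is the axiom for transitivity; its first-order frame correspondent is ∀x ∀y ∀z (Rxy ∧ Ryz → Rxz).
(a): satisfies the condition.
(b): fails — Rbc and Rcd but not Rbd.
(c): fails — R10 and R01 but not R11.
(d): satisfies the condition.
(e): fails — Rtw and Rws but not Rts.
Valid on: (a), (d).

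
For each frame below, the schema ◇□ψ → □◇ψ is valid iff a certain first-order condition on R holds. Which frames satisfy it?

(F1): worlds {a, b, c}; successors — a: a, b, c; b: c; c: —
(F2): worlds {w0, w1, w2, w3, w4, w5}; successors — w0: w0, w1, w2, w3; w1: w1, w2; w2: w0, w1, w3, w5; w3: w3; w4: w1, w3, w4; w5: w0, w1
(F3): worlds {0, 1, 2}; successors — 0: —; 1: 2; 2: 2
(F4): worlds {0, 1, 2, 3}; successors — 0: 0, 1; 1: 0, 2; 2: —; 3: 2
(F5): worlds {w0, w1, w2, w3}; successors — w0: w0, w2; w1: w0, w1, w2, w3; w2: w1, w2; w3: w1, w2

This is the axiom for convergence; its first-order frame correspondent is ∀x ∀y ∀z (Rxy ∧ Rxz → ∃w (Ryw ∧ Rzw)).
(F1): fails — Raa and Rac but a and c have no common successor.
(F2): fails — Rw0w1 and Rw0w3 but w1 and w3 have no common successor.
(F3): holds.
(F4): fails — R10 and R12 but 0 and 2 have no common successor.
(F5): holds.
Valid on: (F3), (F5).

(F3), (F5)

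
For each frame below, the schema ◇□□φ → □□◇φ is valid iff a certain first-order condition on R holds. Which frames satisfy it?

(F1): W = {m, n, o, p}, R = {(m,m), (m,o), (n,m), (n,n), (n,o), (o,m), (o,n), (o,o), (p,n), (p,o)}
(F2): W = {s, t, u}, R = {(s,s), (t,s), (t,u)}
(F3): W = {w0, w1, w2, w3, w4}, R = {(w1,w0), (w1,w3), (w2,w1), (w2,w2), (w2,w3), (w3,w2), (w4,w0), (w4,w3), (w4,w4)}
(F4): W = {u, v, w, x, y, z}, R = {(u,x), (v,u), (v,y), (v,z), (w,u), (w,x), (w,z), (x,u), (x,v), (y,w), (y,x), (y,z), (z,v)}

This is the axiom for a generalized confluence (Geach) condition; its first-order frame correspondent is ∀x ∀y ∀z ((xRy ∧ xR²z) → ∃w (yR²w ∧ zRw)).
(F1): holds.
(F2): fails — tRu, tR²s but no w with uR²w and sRw.
(F3): fails — w1Rw0, w1R²w2 but no w with w0R²w and w2Rw.
(F4): fails — vRz, vR²z but no t with zR²t and zRt.
Valid on: (F1).

(F1)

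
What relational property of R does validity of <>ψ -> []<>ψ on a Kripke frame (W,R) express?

Suppose ◇ψ→□◇ψ is valid. Take Rxy, Rxz and set V(ψ)={y}. Then ◇ψ at x, so □◇ψ at x, so ◇ψ at z, so some w with Rzw has ψ; w=y, i.e. Rzy. By symmetry of the argument, Ryz.
The converse is a direct semantic check.
Frame condition: forall x forall y forall z (Rxy & Rxz -> Ryz).

The Euclidean property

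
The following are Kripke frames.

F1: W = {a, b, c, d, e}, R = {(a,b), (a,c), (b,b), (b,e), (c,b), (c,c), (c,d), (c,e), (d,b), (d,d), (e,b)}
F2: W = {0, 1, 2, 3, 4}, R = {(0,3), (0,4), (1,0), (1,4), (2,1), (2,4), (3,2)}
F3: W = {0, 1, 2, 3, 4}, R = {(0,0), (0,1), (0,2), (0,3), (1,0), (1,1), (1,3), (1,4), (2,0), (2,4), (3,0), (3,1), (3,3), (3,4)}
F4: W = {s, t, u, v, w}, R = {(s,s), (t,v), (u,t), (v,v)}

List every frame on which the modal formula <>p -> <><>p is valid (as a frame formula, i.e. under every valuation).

F1

Frame correspondent (Sahlqvist): forall x forall y (xRy -> exists w (y = w & x R^2 w)) — i.e. a generalized confluence (Geach) condition.
F1: holds.
F2: fails — 0R3 but no w with 3=w and 0R²w.
F3: fails — 2R4 but no w with 4=w and 2R²w.
F4: fails — uRt but no w* with t=w* and uR²w*.
Valid on: F1.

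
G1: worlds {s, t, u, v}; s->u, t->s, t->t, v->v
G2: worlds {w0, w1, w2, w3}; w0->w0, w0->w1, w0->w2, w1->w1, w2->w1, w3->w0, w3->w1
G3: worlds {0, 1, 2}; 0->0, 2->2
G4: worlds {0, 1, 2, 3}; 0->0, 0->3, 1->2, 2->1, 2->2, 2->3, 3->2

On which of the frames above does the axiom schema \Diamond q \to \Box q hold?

G3

The schema corresponds to partial functionality: \forall x \forall y \forall z (Rxy \wedge Rxz \to y = z).
G1: fails — t sees both s and t.
G2: fails — w0 sees both w0 and w1.
G3: condition met.
G4: fails — 0 sees both 0 and 3.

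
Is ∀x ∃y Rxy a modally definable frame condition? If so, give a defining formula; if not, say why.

Definable; □q → ◇q defines it

This is a Sahlqvist condition; the D axiom □q → ◇q defines it.
Suppose □q→◇q is valid. At any x set V(q)=W. Then □q at x, so ◇q at x, so x has a successor.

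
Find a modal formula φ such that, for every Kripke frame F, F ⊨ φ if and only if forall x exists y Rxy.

□q → ◇q

A defining formula is □q → ◇q (the D axiom).
Suppose □q→◇q is valid. At any x set V(q)=W. Then □q at x, so ◇q at x, so x has a successor.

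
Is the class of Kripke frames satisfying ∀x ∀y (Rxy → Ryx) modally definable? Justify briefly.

The condition is symmetry. A defining modal formula is r → □◇r.

Yes, by r → □◇r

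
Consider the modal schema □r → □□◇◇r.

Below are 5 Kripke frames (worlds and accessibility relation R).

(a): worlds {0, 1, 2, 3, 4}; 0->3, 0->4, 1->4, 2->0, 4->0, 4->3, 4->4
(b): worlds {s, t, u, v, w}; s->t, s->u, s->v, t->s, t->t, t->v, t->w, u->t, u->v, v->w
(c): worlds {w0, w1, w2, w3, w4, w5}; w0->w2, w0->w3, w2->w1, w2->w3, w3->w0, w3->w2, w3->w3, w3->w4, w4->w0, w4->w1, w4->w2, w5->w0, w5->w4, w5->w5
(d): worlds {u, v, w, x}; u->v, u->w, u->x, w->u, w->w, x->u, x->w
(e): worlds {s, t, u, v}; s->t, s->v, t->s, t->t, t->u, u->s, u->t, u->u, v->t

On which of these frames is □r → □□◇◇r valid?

Frame correspondent (Sahlqvist): ∀x ∀z (xR²z → ∃w (xRw ∧ zR²w)) — i.e. a generalized confluence (Geach) condition.
(a): fails — 0R²3 but no w with 0Rw and 3R²w.
(b): fails — sR²v but no w* with sRw* and vR²w*.
(c): fails — w0R²w1 but no w with w0Rw and w1R²w.
(d): fails — wR²v but no t with wRt and vR²t.
(e): holds.
Valid on: (e).

(e)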